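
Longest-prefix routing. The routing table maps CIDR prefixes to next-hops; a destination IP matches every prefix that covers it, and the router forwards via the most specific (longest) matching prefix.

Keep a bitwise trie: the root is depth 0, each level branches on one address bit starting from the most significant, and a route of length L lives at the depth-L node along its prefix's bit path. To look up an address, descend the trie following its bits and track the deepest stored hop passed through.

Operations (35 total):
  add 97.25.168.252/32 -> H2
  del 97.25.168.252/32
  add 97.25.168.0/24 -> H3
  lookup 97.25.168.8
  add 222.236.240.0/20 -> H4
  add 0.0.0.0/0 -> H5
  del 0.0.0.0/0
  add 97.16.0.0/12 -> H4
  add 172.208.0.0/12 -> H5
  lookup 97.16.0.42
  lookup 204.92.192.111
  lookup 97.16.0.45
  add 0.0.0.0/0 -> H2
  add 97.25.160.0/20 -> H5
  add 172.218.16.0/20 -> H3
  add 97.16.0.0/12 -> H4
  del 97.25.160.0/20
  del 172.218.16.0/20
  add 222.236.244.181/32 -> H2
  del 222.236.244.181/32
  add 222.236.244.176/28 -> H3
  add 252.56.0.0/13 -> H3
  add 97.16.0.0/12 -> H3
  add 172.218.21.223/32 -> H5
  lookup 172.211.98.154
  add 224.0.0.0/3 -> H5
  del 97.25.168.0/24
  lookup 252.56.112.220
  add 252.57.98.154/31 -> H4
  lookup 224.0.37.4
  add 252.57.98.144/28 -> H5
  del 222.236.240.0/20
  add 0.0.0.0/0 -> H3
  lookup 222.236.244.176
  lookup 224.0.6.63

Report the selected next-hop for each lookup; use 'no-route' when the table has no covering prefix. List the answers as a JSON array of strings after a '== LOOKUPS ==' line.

Trace:
  add 97.25.168.252/32 -> H2 at depth 32
  - 97.25.168.252/32 clear@32
  add 97.25.168.0/24 -> H3 at depth 24
  lookup 97.25.168.8: bits 011000010001100110101000 walk d0:-→d1:-→d2:-→d3:-→d4:-→d5:-→d6:-→d7:-→d8:-→d9:-→d10:-→d11:-→d12:-→d13:-→d14:-→d15:-→d16:-→d17:-→d18:-→d19:-→d20:-→d21:-→d22:-→d23:-→d24:H3 -> H3
  add 222.236.240.0/20 -> H4 at depth 20
  add 0.0.0.0/0 -> H5 at depth 0
  - 0.0.0.0/0 clear@0
  add 97.16.0.0/12 -> H4 at depth 12
  add 172.208.0.0/12 -> H5 at depth 12
  lookup 97.16.0.42: bits 011000010001 walk d0:-→d1:-→d2:-→d3:-→d4:-→d5:-→d6:-→d7:-→d8:-→d9:-→d10:-→d11:-→d12:H4 -> H4
  lookup 204.92.192.111: bits 110 walk d0:-→d1:-→d2:-→d3:- -> no-route
  lookup 97.16.0.45: bits 011000010001 walk d0:-→d1:-→d2:-→d3:-→d4:-→d5:-→d6:-→d7:-→d8:-→d9:-→d10:-→d11:-→d12:H4 -> H4
  add 0.0.0.0/0 -> H2 at depth 0
  add 97.25.160.0/20 -> H5 at depth 20
  add 172.218.16.0/20 -> H3 at depth 20
  add 97.16.0.0/12 -> H4 at depth 12
  - 97.25.160.0/20 clear@20
  - 172.218.16.0/20 clear@20
  add 222.236.244.181/32 -> H2 at depth 32
  - 222.236.244.181/32 clear@32
  add 222.236.244.176/28 -> H3 at depth 28
  add 252.56.0.0/13 -> H3 at depth 13
  add 97.16.0.0/12 -> H3 at depth 12
  add 172.218.21.223/32 -> H5 at depth 32
  lookup 172.211.98.154: bits 101011001101 walk d0:H2→d1:-→d2:-→d3:-→d4:-→d5:-→d6:-→d7:-→d8:-→d9:-→d10:-→d11:-→d12:H5 -> H5
  add 224.0.0.0/3 -> H5 at depth 3
  - 97.25.168.0/24 clear@24
  lookup 252.56.112.220: bits 1111110000111 walk d0:H2→d1:-→d2:-→d3:H5→d4:-→d5:-→d6:-→d7:-→d8:-→d9:-→d10:-→d11:-→d12:-→d13:H3 -> H3
  add 252.57.98.154/31 -> H4 at depth 31
  lookup 224.0.37.4: bits 111 walk d0:H2→d1:-→d2:-→d3:H5 -> H5
  add 252.57.98.144/28 -> H5 at depth 28
  - 222.236.240.0/20 clear@20
  add 0.0.0.0/0 -> H3 at depth 0
  lookup 222.236.244.176: bits 11011110111011001111010010110 walk d0:H3→d1:-→d2:-→d3:-→d4:-→d5:-→d6:-→d7:-→d8:-→d9:-→d10:-→d11:-→d12:-→d13:-→d14:-→d15:-→d16:-→d17:-→d18:-→d19:-→d20:-→d21:-→d22:-→d23:-→d24:-→d25:-→d26:-→d27:-→d28:H3→d29:- -> H3
  lookup 224.0.6.63: bits 111 walk d0:H3→d1:-→d2:-→d3:H5 -> H5

== LOOKUPS ==
["H3","H4","no-route","H4","H5","H3","H5","H3","H5"]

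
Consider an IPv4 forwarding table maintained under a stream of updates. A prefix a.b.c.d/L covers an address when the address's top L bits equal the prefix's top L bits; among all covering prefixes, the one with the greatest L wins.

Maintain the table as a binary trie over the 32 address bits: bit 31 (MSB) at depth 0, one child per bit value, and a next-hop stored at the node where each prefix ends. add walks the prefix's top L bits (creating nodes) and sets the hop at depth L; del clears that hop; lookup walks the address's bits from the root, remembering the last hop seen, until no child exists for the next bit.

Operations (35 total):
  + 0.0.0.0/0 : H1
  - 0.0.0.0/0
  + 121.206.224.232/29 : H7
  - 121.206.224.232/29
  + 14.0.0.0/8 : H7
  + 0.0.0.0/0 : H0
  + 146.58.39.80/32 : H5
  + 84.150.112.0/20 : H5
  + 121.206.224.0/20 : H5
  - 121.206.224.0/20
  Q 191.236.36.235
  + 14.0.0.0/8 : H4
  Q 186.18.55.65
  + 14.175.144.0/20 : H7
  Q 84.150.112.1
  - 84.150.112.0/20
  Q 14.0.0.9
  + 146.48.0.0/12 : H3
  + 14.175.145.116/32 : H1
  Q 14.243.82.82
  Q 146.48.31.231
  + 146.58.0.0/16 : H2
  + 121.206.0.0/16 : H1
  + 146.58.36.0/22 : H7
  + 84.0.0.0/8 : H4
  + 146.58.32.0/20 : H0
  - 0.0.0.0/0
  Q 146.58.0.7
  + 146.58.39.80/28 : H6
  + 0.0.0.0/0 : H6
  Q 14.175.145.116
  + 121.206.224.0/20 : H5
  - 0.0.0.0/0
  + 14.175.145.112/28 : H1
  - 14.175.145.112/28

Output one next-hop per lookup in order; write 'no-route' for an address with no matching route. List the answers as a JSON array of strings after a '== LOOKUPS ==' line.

Process each operation:
  + 0.0.0.0/0 (H1) depth=0
  - 0.0.0.0/0 clear@0
  + 121.206.224.232/29 (H7) depth=29
  - 121.206.224.232/29 clear@29
  + 14.0.0.0/8 (H7) depth=8
  + 0.0.0.0/0 (H0) depth=0
  + 146.58.39.80/32 (H5) depth=32
  + 84.150.112.0/20 (H5) depth=20
  + 121.206.224.0/20 (H5) depth=20
  - 121.206.224.0/20 clear@20
  lookup 191.236.36.235: bits 10 walk d0:H0→d1:-→d2:- -> H0
  + 14.0.0.0/8 (H4) depth=8
  lookup 186.18.55.65: bits 10 walk d0:H0→d1:-→d2:- -> H0
  + 14.175.144.0/20 (H7) depth=20
  lookup 84.150.112.1: bits 01010100100101100111 walk d0:H0→d1:-→d2:-→d3:-→d4:-→d5:-→d6:-→d7:-→d8:-→d9:-→d10:-→d11:-→d12:-→d13:-→d14:-→d15:-→d16:-→d17:-→d18:-→d19:-→d20:H5 -> H5
  - 84.150.112.0/20 clear@20
  lookup 14.0.0.9: bits 00001110 walk d0:H0→d1:-→d2:-→d3:-→d4:-→d5:-→d6:-→d7:-→d8:H4 -> H4
  + 146.48.0.0/12 (H3) depth=12
  + 14.175.145.116/32 (H1) depth=32
  lookup 14.243.82.82: bits 000011101 walk d0:H0→d1:-→d2:-→d3:-→d4:-→d5:-→d6:-→d7:-→d8:H4→d9:- -> H4
  lookup 146.48.31.231: bits 100100100011 walk d0:H0→d1:-→d2:-→d3:-→d4:-→d5:-→d6:-→d7:-→d8:-→d9:-→d10:-→d11:-→d12:H3 -> H3
  + 146.58.0.0/16 (H2) depth=16
  + 121.206.0.0/16 (H1) depth=16
  + 146.58.36.0/22 (H7) depth=22
  + 84.0.0.0/8 (H4) depth=8
  + 146.58.32.0/20 (H0) depth=20
  - 0.0.0.0/0 clear@0
  lookup 146.58.0.7: bits 100100100011101000 walk d0:-→d1:-→d2:-→d3:-→d4:-→d5:-→d6:-→d7:-→d8:-→d9:-→d10:-→d11:-→d12:H3→d13:-→d14:-→d15:-→d16:H2→d17:-→d18:- -> H2
  + 146.58.39.80/28 (H6) depth=28
  + 0.0.0.0/0 (H6) depth=0
  lookup 14.175.145.116: bits 00001110101011111001000101110100 walk d0:H6→d1:-→d2:-→d3:-→d4:-→d5:-→d6:-→d7:-→d8:H4→d9:-→d10:-→d11:-→d12:-→d13:-→d14:-→d15:-→d16:-→d17:-→d18:-→d19:-→d20:H7→d21:-→d22:-→d23:-→d24:-→d25:-→d26:-→d27:-→d28:-→d29:-→d30:-→d31:-→d32:H1 -> H1
  + 121.206.224.0/20 (H5) depth=20
  - 0.0.0.0/0 clear@0
  + 14.175.145.112/28 (H1) depth=28
  - 14.175.145.112/28 clear@28

== LOOKUPS ==
["H0","H0","H5","H4","H4","H3","H2","H1"]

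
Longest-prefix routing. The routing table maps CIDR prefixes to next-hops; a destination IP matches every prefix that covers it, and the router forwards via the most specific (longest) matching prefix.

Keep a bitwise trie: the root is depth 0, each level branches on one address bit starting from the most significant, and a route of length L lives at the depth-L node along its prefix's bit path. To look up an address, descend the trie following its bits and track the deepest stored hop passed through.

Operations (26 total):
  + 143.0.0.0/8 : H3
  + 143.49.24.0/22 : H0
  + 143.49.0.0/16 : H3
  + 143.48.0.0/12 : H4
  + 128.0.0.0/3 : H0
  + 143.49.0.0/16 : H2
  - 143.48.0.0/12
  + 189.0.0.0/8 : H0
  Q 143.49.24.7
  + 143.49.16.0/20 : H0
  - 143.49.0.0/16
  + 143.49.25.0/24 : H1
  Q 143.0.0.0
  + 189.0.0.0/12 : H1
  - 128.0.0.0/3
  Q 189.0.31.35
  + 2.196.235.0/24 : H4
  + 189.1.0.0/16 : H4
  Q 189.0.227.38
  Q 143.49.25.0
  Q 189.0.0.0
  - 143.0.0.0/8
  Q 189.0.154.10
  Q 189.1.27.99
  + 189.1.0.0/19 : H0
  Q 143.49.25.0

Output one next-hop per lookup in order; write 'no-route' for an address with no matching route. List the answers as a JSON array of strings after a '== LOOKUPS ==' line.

Trace:
  add 143.0.0.0/8 -> H3 at depth 8
  add 143.49.24.0/22 -> H0 at depth 22
  add 143.49.0.0/16 -> H3 at depth 16
  add 143.48.0.0/12 -> H4 at depth 12
  add 128.0.0.0/3 -> H0 at depth 3
  add 143.49.0.0/16 -> H2 at depth 16
  - 143.48.0.0/12 clear@12
  add 189.0.0.0/8 -> H0 at depth 8
  Q 143.49.24.7: descend 1000111100110001000110 ; hops seen [H0,H3,H2,H0] ; pick H0
  add 143.49.16.0/20 -> H0 at depth 20
  - 143.49.0.0/16 clear@16
  add 143.49.25.0/24 -> H1 at depth 24
  Q 143.0.0.0: descend 1000111100 ; hops seen [H0,H3] ; pick H3
  add 189.0.0.0/12 -> H1 at depth 12
  - 128.0.0.0/3 clear@3
  Q 189.0.31.35: descend 101111010000 ; hops seen [H0,H1] ; pick H1
  add 2.196.235.0/24 -> H4 at depth 24
  add 189.1.0.0/16 -> H4 at depth 16
  Q 189.0.227.38: descend 101111010000000 ; hops seen [H0,H1] ; pick H1
  Q 143.49.25.0: descend 100011110011000100011001 ; hops seen [H3,H0,H0,H1] ; pick H1
  Q 189.0.0.0: descend 101111010000000 ; hops seen [H0,H1] ; pick H1
  - 143.0.0.0/8 clear@8
  Q 189.0.154.10: descend 101111010000000 ; hops seen [H0,H1] ; pick H1
  Q 189.1.27.99: descend 1011110100000001 ; hops seen [H0,H1,H4] ; pick H4
  add 189.1.0.0/19 -> H0 at depth 19
  Q 143.49.25.0: descend 100011110011000100011001 ; hops seen [H0,H0,H1] ; pick H1

== LOOKUPS ==
["H0","H3","H1","H1","H1","H1","H1","H4","H1"]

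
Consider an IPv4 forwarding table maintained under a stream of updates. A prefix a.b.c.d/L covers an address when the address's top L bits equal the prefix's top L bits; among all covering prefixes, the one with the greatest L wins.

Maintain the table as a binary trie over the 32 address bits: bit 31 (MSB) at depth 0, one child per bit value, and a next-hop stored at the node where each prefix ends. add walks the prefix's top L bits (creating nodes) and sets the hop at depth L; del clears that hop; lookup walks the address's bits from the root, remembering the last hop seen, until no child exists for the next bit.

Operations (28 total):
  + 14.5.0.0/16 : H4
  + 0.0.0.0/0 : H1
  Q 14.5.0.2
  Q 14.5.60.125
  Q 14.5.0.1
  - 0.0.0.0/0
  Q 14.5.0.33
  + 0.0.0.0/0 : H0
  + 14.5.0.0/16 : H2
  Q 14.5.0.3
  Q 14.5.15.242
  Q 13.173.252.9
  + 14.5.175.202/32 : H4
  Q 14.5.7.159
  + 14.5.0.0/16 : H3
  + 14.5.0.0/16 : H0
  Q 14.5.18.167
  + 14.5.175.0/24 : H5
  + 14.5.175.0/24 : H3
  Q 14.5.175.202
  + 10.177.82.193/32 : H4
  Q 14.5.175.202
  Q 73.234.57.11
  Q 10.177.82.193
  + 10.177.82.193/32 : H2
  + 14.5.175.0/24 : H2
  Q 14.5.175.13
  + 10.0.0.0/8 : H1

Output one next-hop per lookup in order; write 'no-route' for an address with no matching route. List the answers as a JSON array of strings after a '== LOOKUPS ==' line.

Trace:
  + 14.5.0.0/16 (H4) depth=16
  + 0.0.0.0/0 (H1) depth=0
  ? 14.5.0.2  path d0:H1→d1:-→d2:-→d3:-→d4:-→d5:-→d6:-→d7:-→d8:-→d9:-→d10:-→d11:-→d12:-→d13:-→d14:-→d15:-→d16:H4  best=H4
  ? 14.5.60.125  path d0:H1→d1:-→d2:-→d3:-→d4:-→d5:-→d6:-→d7:-→d8:-→d9:-→d10:-→d11:-→d12:-→d13:-→d14:-→d15:-→d16:H4  best=H4
  ? 14.5.0.1  path d0:H1→d1:-→d2:-→d3:-→d4:-→d5:-→d6:-→d7:-→d8:-→d9:-→d10:-→d11:-→d12:-→d13:-→d14:-→d15:-→d16:H4  best=H4
  del 0.0.0.0/0 (clear depth 0)
  ? 14.5.0.33  path d0:-→d1:-→d2:-→d3:-→d4:-→d5:-→d6:-→d7:-→d8:-→d9:-→d10:-→d11:-→d12:-→d13:-→d14:-→d15:-→d16:H4  best=H4
  + 0.0.0.0/0 (H0) depth=0
  + 14.5.0.0/16 (H2) depth=16
  ? 14.5.0.3  path d0:H0→d1:-→d2:-→d3:-→d4:-→d5:-→d6:-→d7:-→d8:-→d9:-→d10:-→d11:-→d12:-→d13:-→d14:-→d15:-→d16:H2  best=H2
  ? 14.5.15.242  path d0:H0→d1:-→d2:-→d3:-→d4:-→d5:-→d6:-→d7:-→d8:-→d9:-→d10:-→d11:-→d12:-→d13:-→d14:-→d15:-→d16:H2  best=H2
  ? 13.173.252.9  path d0:H0→d1:-→d2:-→d3:-→d4:-→d5:-→d6:-  best=H0
  + 14.5.175.202/32 (H4) depth=32
  ? 14.5.7.159  path d0:H0→d1:-→d2:-→d3:-→d4:-→d5:-→d6:-→d7:-→d8:-→d9:-→d10:-→d11:-→d12:-→d13:-→d14:-→d15:-→d16:H2  best=H2
  + 14.5.0.0/16 (H3) depth=16
  + 14.5.0.0/16 (H0) depth=16
  ? 14.5.18.167  path d0:H0→d1:-→d2:-→d3:-→d4:-→d5:-→d6:-→d7:-→d8:-→d9:-→d10:-→d11:-→d12:-→d13:-→d14:-→d15:-→d16:H0  best=H0
  + 14.5.175.0/24 (H5) depth=24
  + 14.5.175.0/24 (H3) depth=24
  ? 14.5.175.202  path d0:H0→d1:-→d2:-→d3:-→d4:-→d5:-→d6:-→d7:-→d8:-→d9:-→d10:-→d11:-→d12:-→d13:-→d14:-→d15:-→d16:H0→d17:-→d18:-→d19:-→d20:-→d21:-→d22:-→d23:-→d24:H3→d25:-→d26:-→d27:-→d28:-→d29:-→d30:-→d31:-→d32:H4  best=H4
  + 10.177.82.193/32 (H4) depth=32
  ? 14.5.175.202  path d0:H0→d1:-→d2:-→d3:-→d4:-→d5:-→d6:-→d7:-→d8:-→d9:-→d10:-→d11:-→d12:-→d13:-→d14:-→d15:-→d16:H0→d17:-→d18:-→d19:-→d20:-→d21:-→d22:-→d23:-→d24:H3→d25:-→d26:-→d27:-→d28:-→d29:-→d30:-→d31:-→d32:H4  best=H4
  ? 73.234.57.11  path d0:H0→d1:-  best=H0
  ? 10.177.82.193  path d0:H0→d1:-→d2:-→d3:-→d4:-→d5:-→d6:-→d7:-→d8:-→d9:-→d10:-→d11:-→d12:-→d13:-→d14:-→d15:-→d16:-→d17:-→d18:-→d19:-→d20:-→d21:-→d22:-→d23:-→d24:-→d25:-→d26:-→d27:-→d28:-→d29:-→d30:-→d31:-→d32:H4  best=H4
  + 10.177.82.193/32 (H2) depth=32
  + 14.5.175.0/24 (H2) depth=24
  ? 14.5.175.13  path d0:H0→d1:-→d2:-→d3:-→d4:-→d5:-→d6:-→d7:-→d8:-→d9:-→d10:-→d11:-→d12:-→d13:-→d14:-→d15:-→d16:H0→d17:-→d18:-→d19:-→d20:-→d21:-→d22:-→d23:-→d24:H2  best=H2
  + 10.0.0.0/8 (H1) depth=8

== LOOKUPS ==
["H4","H4","H4","H4","H2","H2","H0","H2","H0","H4","H4","H0","H4","H2"]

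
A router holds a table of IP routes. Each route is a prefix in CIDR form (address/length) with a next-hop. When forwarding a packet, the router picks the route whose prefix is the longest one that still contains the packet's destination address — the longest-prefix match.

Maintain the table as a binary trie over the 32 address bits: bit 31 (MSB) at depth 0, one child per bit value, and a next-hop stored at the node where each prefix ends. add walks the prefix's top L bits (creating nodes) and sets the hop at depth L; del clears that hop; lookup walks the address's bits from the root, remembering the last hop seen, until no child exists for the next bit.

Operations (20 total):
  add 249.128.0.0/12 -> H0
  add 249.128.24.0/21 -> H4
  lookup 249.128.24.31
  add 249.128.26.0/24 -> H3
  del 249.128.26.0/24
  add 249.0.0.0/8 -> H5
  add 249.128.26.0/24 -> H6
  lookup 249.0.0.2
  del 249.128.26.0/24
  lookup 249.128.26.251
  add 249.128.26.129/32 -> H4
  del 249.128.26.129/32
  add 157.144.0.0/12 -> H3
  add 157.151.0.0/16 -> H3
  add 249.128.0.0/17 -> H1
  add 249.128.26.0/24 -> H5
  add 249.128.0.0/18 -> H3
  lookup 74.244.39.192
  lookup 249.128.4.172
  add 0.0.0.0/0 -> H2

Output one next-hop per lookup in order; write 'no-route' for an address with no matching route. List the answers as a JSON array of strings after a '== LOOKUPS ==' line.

Trace:
  + 249.128.0.0/12 (H0) depth=12
  + 249.128.24.0/21 (H4) depth=21
  ? 249.128.24.31  path d0:-→d1:-→d2:-→d3:-→d4:-→d5:-→d6:-→d7:-→d8:-→d9:-→d10:-→d11:-→d12:H0→d13:-→d14:-→d15:-→d16:-→d17:-→d18:-→d19:-→d20:-→d21:H4  best=H4
  + 249.128.26.0/24 (H3) depth=24
  - 249.128.26.0/24 clear@24
  + 249.0.0.0/8 (H5) depth=8
  + 249.128.26.0/24 (H6) depth=24
  ? 249.0.0.2  path d0:-→d1:-→d2:-→d3:-→d4:-→d5:-→d6:-→d7:-→d8:H5  best=H5
  - 249.128.26.0/24 clear@24
  ? 249.128.26.251  path d0:-→d1:-→d2:-→d3:-→d4:-→d5:-→d6:-→d7:-→d8:H5→d9:-→d10:-→d11:-→d12:H0→d13:-→d14:-→d15:-→d16:-→d17:-→d18:-→d19:-→d20:-→d21:H4→d22:-→d23:-→d24:-  best=H4
  + 249.128.26.129/32 (H4) depth=32
  - 249.128.26.129/32 clear@32
  + 157.144.0.0/12 (H3) depth=12
  + 157.151.0.0/16 (H3) depth=16
  + 249.128.0.0/17 (H1) depth=17
  + 249.128.26.0/24 (H5) depth=24
  + 249.128.0.0/18 (H3) depth=18
  ? 74.244.39.192  path d0:-  best=no-route
  ? 249.128.4.172  path d0:-→d1:-→d2:-→d3:-→d4:-→d5:-→d6:-→d7:-→d8:H5→d9:-→d10:-→d11:-→d12:H0→d13:-→d14:-→d15:-→d16:-→d17:H1→d18:H3→d19:-  best=H3
  + 0.0.0.0/0 (H2) depth=0

== LOOKUPS ==
["H4","H5","H4","no-route","H3"]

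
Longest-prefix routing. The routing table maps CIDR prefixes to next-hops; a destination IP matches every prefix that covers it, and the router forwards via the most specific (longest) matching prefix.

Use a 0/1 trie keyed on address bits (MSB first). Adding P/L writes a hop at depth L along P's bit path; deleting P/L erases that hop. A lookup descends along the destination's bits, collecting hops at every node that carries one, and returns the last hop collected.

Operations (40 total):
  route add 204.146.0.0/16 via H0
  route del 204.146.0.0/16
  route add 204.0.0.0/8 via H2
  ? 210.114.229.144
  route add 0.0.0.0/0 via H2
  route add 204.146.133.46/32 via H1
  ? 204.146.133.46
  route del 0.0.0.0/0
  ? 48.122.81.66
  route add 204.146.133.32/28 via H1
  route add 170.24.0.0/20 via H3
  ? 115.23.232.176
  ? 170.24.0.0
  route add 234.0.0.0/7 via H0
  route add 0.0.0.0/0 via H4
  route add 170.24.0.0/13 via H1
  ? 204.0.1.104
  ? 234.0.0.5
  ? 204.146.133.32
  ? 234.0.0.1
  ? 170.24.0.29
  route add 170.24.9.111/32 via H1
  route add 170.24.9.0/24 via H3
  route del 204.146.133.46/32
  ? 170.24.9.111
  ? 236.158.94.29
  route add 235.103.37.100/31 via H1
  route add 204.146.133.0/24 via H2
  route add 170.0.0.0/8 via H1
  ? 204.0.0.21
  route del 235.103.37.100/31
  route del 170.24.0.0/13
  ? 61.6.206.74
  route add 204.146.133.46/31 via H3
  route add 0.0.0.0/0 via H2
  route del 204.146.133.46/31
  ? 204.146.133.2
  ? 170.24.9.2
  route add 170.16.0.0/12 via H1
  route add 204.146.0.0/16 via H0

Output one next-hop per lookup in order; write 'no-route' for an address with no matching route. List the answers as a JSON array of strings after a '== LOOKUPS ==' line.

Apply in order:
  add 204.146.0.0/16 -> H0 at depth 16
  del 204.146.0.0/16 (clear depth 16)
  add 204.0.0.0/8 -> H2 at depth 8
  Q 210.114.229.144: descend 110 ; hops seen [∅] ; pick no-route
  add 0.0.0.0/0 -> H2 at depth 0
  add 204.146.133.46/32 -> H1 at depth 32
  Q 204.146.133.46: descend 11001100100100101000010100101110 ; hops seen [H2,H2,H1] ; pick H1
  del 0.0.0.0/0 (clear depth 0)
  Q 48.122.81.66: descend ε ; hops seen [∅] ; pick no-route
  add 204.146.133.32/28 -> H1 at depth 28
  add 170.24.0.0/20 -> H3 at depth 20
  Q 115.23.232.176: descend ε ; hops seen [∅] ; pick no-route
  Q 170.24.0.0: descend 10101010000110000000 ; hops seen [H3] ; pick H3
  add 234.0.0.0/7 -> H0 at depth 7
  add 0.0.0.0/0 -> H4 at depth 0
  add 170.24.0.0/13 -> H1 at depth 13
  Q 204.0.1.104: descend 11001100 ; hops seen [H4,H2] ; pick H2
  Q 234.0.0.5: descend 1110101 ; hops seen [H4,H0] ; pick H0
  Q 204.146.133.32: descend 1100110010010010100001010010 ; hops seen [H4,H2,H1] ; pick H1
  Q 234.0.0.1: descend 1110101 ; hops seen [H4,H0] ; pick H0
  Q 170.24.0.29: descend 10101010000110000000 ; hops seen [H4,H1,H3] ; pick H3
  add 170.24.9.111/32 -> H1 at depth 32
  add 170.24.9.0/24 -> H3 at depth 24
  del 204.146.133.46/32 (clear depth 32)
  Q 170.24.9.111: descend 10101010000110000000100101101111 ; hops seen [H4,H1,H3,H3,H1] ; pick H1
  Q 236.158.94.29: descend 11101 ; hops seen [H4] ; pick H4
  add 235.103.37.100/31 -> H1 at depth 31
  add 204.146.133.0/24 -> H2 at depth 24
  add 170.0.0.0/8 -> H1 at depth 8
  Q 204.0.0.21: descend 11001100 ; hops seen [H4,H2] ; pick H2
  del 235.103.37.100/31 (clear depth 31)
  del 170.24.0.0/13 (clear depth 13)
  Q 61.6.206.74: descend ε ; hops seen [H4] ; pick H4
  add 204.146.133.46/31 -> H3 at depth 31
  add 0.0.0.0/0 -> H2 at depth 0
  del 204.146.133.46/31 (clear depth 31)
  Q 204.146.133.2: descend 11001100100100101000010100 ; hops seen [H2,H2,H2] ; pick H2
  Q 170.24.9.2: descend 1010101000011000000010010 ; hops seen [H2,H1,H3,H3] ; pick H3
  add 170.16.0.0/12 -> H1 at depth 12
  add 204.146.0.0/16 -> H0 at depth 16

== LOOKUPS ==
["no-route","H1","no-route","no-route","H3","H2","H0","H1","H0","H3","H1","H4","H2","H4","H2","H3"]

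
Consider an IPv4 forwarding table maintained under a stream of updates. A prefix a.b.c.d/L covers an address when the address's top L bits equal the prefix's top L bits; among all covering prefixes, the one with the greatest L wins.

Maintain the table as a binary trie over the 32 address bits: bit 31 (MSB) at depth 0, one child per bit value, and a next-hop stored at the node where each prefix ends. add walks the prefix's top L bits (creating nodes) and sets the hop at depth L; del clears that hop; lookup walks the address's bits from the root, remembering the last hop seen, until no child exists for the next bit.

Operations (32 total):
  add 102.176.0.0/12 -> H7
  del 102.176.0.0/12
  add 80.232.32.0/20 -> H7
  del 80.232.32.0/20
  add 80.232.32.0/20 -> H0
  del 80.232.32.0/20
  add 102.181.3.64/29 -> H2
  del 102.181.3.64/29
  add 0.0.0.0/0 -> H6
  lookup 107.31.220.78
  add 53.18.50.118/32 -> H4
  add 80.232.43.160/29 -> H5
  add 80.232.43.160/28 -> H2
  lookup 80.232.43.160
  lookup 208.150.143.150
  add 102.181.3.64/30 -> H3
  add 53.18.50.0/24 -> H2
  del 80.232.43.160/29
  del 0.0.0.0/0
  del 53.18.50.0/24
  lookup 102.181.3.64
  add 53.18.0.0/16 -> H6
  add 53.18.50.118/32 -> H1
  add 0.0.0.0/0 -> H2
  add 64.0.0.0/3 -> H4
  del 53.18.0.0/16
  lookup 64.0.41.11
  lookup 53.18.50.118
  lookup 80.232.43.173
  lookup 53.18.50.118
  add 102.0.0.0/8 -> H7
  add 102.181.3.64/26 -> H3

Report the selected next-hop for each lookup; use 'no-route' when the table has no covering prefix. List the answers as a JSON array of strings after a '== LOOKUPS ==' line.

Apply in order:
  add 102.176.0.0/12 -> H7 at depth 12
  del 102.176.0.0/12 (clear depth 12)
  add 80.232.32.0/20 -> H7 at depth 20
  del 80.232.32.0/20 (clear depth 20)
  add 80.232.32.0/20 -> H0 at depth 20
  del 80.232.32.0/20 (clear depth 20)
  add 102.181.3.64/29 -> H2 at depth 29
  del 102.181.3.64/29 (clear depth 29)
  add 0.0.0.0/0 -> H6 at depth 0
  lookup 107.31.220.78: bits 0110 walk d0:H6→d1:-→d2:-→d3:-→d4:- -> H6
  add 53.18.50.118/32 -> H4 at depth 32
  add 80.232.43.160/29 -> H5 at depth 29
  add 80.232.43.160/28 -> H2 at depth 28
  lookup 80.232.43.160: bits 01010000111010000010101110100 walk d0:H6→d1:-→d2:-→d3:-→d4:-→d5:-→d6:-→d7:-→d8:-→d9:-→d10:-→d11:-→d12:-→d13:-→d14:-→d15:-→d16:-→d17:-→d18:-→d19:-→d20:-→d21:-→d22:-→d23:-→d24:-→d25:-→d26:-→d27:-→d28:H2→d29:H5 -> H5
  lookup 208.150.143.150: bits ε walk d0:H6 -> H6
  add 102.181.3.64/30 -> H3 at depth 30
  add 53.18.50.0/24 -> H2 at depth 24
  del 80.232.43.160/29 (clear depth 29)
  del 0.0.0.0/0 (clear depth 0)
  del 53.18.50.0/24 (clear depth 24)
  lookup 102.181.3.64: bits 011001101011010100000011010000 walk d0:-→d1:-→d2:-→d3:-→d4:-→d5:-→d6:-→d7:-→d8:-→d9:-→d10:-→d11:-→d12:-→d13:-→d14:-→d15:-→d16:-→d17:-→d18:-→d19:-→d20:-→d21:-→d22:-→d23:-→d24:-→d25:-→d26:-→d27:-→d28:-→d29:-→d30:H3 -> H3
  add 53.18.0.0/16 -> H6 at depth 16
  add 53.18.50.118/32 -> H1 at depth 32
  add 0.0.0.0/0 -> H2 at depth 0
  add 64.0.0.0/3 -> H4 at depth 3
  del 53.18.0.0/16 (clear depth 16)
  lookup 64.0.41.11: bits 010 walk d0:H2→d1:-→d2:-→d3:H4 -> H4
  lookup 53.18.50.118: bits 00110101000100100011001001110110 walk d0:H2→d1:-→d2:-→d3:-→d4:-→d5:-→d6:-→d7:-→d8:-→d9:-→d10:-→d11:-→d12:-→d13:-→d14:-→d15:-→d16:-→d17:-→d18:-→d19:-→d20:-→d21:-→d22:-→d23:-→d24:-→d25:-→d26:-→d27:-→d28:-→d29:-→d30:-→d31:-→d32:H1 -> H1
  lookup 80.232.43.173: bits 0101000011101000001010111010 walk d0:H2→d1:-→d2:-→d3:H4→d4:-→d5:-→d6:-→d7:-→d8:-→d9:-→d10:-→d11:-→d12:-→d13:-→d14:-→d15:-→d16:-→d17:-→d18:-→d19:-→d20:-→d21:-→d22:-→d23:-→d24:-→d25:-→d26:-→d27:-→d28:H2 -> H2
  lookup 53.18.50.118: bits 00110101000100100011001001110110 walk d0:H2→d1:-→d2:-→d3:-→d4:-→d5:-→d6:-→d7:-→d8:-→d9:-→d10:-→d11:-→d12:-→d13:-→d14:-→d15:-→d16:-→d17:-→d18:-→d19:-→d20:-→d21:-→d22:-→d23:-→d24:-→d25:-→d26:-→d27:-→d28:-→d29:-→d30:-→d31:-→d32:H1 -> H1
  add 102.0.0.0/8 -> H7 at depth 8
  add 102.181.3.64/26 -> H3 at depth 26

== LOOKUPS ==
["H6","H5","H6","H3","H4","H1","H2","H1"]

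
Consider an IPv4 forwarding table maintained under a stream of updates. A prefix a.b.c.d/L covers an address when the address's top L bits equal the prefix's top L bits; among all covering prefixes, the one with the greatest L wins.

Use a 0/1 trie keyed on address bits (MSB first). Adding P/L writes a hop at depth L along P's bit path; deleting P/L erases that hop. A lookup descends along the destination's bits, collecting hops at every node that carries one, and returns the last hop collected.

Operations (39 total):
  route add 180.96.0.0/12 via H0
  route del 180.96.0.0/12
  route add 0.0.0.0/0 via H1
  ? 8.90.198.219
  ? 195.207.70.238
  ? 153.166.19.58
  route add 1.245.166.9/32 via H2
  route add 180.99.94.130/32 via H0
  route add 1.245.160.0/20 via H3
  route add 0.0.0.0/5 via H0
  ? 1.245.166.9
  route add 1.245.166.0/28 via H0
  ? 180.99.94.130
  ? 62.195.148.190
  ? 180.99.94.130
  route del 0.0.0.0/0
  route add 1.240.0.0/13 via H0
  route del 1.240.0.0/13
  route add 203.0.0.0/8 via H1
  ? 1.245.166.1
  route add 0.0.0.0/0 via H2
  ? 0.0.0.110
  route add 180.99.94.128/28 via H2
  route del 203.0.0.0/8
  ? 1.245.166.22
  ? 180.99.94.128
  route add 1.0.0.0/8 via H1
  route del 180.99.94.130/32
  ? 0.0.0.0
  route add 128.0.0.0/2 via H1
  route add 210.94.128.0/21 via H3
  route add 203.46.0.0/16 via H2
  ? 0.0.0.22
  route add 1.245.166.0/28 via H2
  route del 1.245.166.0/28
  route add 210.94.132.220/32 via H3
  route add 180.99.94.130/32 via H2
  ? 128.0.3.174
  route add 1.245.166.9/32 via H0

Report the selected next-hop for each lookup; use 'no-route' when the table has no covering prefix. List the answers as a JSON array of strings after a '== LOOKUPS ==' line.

Process each operation:
  + 180.96.0.0/12 (H0) depth=12
  - 180.96.0.0/12 clear@12
  + 0.0.0.0/0 (H1) depth=0
  lookup 8.90.198.219: bits ε walk d0:H1 -> H1
  lookup 195.207.70.238: bits 1 walk d0:H1→d1:- -> H1
  lookup 153.166.19.58: bits 10 walk d0:H1→d1:-→d2:- -> H1
  + 1.245.166.9/32 (H2) depth=32
  + 180.99.94.130/32 (H0) depth=32
  + 1.245.160.0/20 (H3) depth=20
  + 0.0.0.0/5 (H0) depth=5
  lookup 1.245.166.9: bits 00000001111101011010011000001001 walk d0:H1→d1:-→d2:-→d3:-→d4:-→d5:H0→d6:-→d7:-→d8:-→d9:-→d10:-→d11:-→d12:-→d13:-→d14:-→d15:-→d16:-→d17:-→d18:-→d19:-→d20:H3→d21:-→d22:-→d23:-→d24:-→d25:-→d26:-→d27:-→d28:-→d29:-→d30:-→d31:-→d32:H2 -> H2
  + 1.245.166.0/28 (H0) depth=28
  lookup 180.99.94.130: bits 10110100011000110101111010000010 walk d0:H1→d1:-→d2:-→d3:-→d4:-→d5:-→d6:-→d7:-→d8:-→d9:-→d10:-→d11:-→d12:-→d13:-→d14:-→d15:-→d16:-→d17:-→d18:-→d19:-→d20:-→d21:-→d22:-→d23:-→d24:-→d25:-→d26:-→d27:-→d28:-→d29:-→d30:-→d31:-→d32:H0 -> H0
  lookup 62.195.148.190: bits 00 walk d0:H1→d1:-→d2:- -> H1
  lookup 180.99.94.130: bits 10110100011000110101111010000010 walk d0:H1→d1:-→d2:-→d3:-→d4:-→d5:-→d6:-→d7:-→d8:-→d9:-→d10:-→d11:-→d12:-→d13:-→d14:-→d15:-→d16:-→d17:-→d18:-→d19:-→d20:-→d21:-→d22:-→d23:-→d24:-→d25:-→d26:-→d27:-→d28:-→d29:-→d30:-→d31:-→d32:H0 -> H0
  - 0.0.0.0/0 clear@0
  + 1.240.0.0/13 (H0) depth=13
  - 1.240.0.0/13 clear@13
  + 203.0.0.0/8 (H1) depth=8
  lookup 1.245.166.1: bits 0000000111110101101001100000 walk d0:-→d1:-→d2:-→d3:-→d4:-→d5:H0→d6:-→d7:-→d8:-→d9:-→d10:-→d11:-→d12:-→d13:-→d14:-→d15:-→d16:-→d17:-→d18:-→d19:-→d20:H3→d21:-→d22:-→d23:-→d24:-→d25:-→d26:-→d27:-→d28:H0 -> H0
  + 0.0.0.0/0 (H2) depth=0
  lookup 0.0.0.110: bits 0000000 walk d0:H2→d1:-→d2:-→d3:-→d4:-→d5:H0→d6:-→d7:- -> H0
  + 180.99.94.128/28 (H2) depth=28
  - 203.0.0.0/8 clear@8
  lookup 1.245.166.22: bits 000000011111010110100110000 walk d0:H2→d1:-→d2:-→d3:-→d4:-→d5:H0→d6:-→d7:-→d8:-→d9:-→d10:-→d11:-→d12:-→d13:-→d14:-→d15:-→d16:-→d17:-→d18:-→d19:-→d20:H3→d21:-→d22:-→d23:-→d24:-→d25:-→d26:-→d27:- -> H3
  lookup 180.99.94.128: bits 101101000110001101011110100000 walk d0:H2→d1:-→d2:-→d3:-→d4:-→d5:-→d6:-→d7:-→d8:-→d9:-→d10:-→d11:-→d12:-→d13:-→d14:-→d15:-→d16:-→d17:-→d18:-→d19:-→d20:-→d21:-→d22:-→d23:-→d24:-→d25:-→d26:-→d27:-→d28:H2→d29:-→d30:- -> H2
  + 1.0.0.0/8 (H1) depth=8
  - 180.99.94.130/32 clear@32
  lookup 0.0.0.0: bits 0000000 walk d0:H2→d1:-→d2:-→d3:-→d4:-→d5:H0→d6:-→d7:- -> H0
  + 128.0.0.0/2 (H1) depth=2
  + 210.94.128.0/21 (H3) depth=21
  + 203.46.0.0/16 (H2) depth=16
  lookup 0.0.0.22: bits 0000000 walk d0:H2→d1:-→d2:-→d3:-→d4:-→d5:H0→d6:-→d7:- -> H0
  + 1.245.166.0/28 (H2) depth=28
  - 1.245.166.0/28 clear@28
  + 210.94.132.220/32 (H3) depth=32
  + 180.99.94.130/32 (H2) depth=32
  lookup 128.0.3.174: bits 10 walk d0:H2→d1:-→d2:H1 -> H1
  + 1.245.166.9/32 (H0) depth=32

== LOOKUPS ==
["H1","H1","H1","H2","H0","H1","H0","H0","H0","H3","H2","H0","H0","H1"]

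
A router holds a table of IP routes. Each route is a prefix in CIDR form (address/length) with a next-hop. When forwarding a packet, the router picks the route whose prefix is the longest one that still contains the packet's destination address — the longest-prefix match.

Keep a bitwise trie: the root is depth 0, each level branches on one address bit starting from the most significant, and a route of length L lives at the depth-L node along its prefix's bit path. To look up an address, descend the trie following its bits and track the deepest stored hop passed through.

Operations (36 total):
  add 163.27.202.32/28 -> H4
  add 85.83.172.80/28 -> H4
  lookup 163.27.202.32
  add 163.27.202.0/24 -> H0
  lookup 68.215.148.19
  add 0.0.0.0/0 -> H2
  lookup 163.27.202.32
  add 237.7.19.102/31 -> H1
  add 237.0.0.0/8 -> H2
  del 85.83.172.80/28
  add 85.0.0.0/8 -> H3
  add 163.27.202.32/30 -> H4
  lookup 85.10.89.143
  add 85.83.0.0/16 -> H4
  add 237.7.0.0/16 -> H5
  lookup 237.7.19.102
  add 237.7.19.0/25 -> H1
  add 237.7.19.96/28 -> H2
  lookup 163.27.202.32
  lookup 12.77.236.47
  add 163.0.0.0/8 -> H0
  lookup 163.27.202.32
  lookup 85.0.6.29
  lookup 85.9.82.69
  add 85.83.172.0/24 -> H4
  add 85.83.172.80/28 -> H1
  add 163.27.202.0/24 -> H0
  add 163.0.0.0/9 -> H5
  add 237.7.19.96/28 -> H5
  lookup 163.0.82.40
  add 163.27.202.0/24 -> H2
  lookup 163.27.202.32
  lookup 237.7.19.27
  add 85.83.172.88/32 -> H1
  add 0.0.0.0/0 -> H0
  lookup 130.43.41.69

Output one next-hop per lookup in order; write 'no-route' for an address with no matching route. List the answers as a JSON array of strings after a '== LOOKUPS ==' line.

Apply in order:
  add 163.27.202.32/28 -> H4 at depth 28
  add 85.83.172.80/28 -> H4 at depth 28
  Q 163.27.202.32: descend 1010001100011011110010100010 ; hops seen [H4] ; pick H4
  add 163.27.202.0/24 -> H0 at depth 24
  Q 68.215.148.19: descend 010 ; hops seen [∅] ; pick no-route
  add 0.0.0.0/0 -> H2 at depth 0
  Q 163.27.202.32: descend 1010001100011011110010100010 ; hops seen [H2,H0,H4] ; pick H4
  add 237.7.19.102/31 -> H1 at depth 31
  add 237.0.0.0/8 -> H2 at depth 8
  - 85.83.172.80/28 clear@28
  add 85.0.0.0/8 -> H3 at depth 8
  add 163.27.202.32/30 -> H4 at depth 30
  Q 85.10.89.143: descend 010101010 ; hops seen [H2,H3] ; pick H3
  add 85.83.0.0/16 -> H4 at depth 16
  add 237.7.0.0/16 -> H5 at depth 16
  Q 237.7.19.102: descend 1110110100000111000100110110011 ; hops seen [H2,H2,H5,H1] ; pick H1
  add 237.7.19.0/25 -> H1 at depth 25
  add 237.7.19.96/28 -> H2 at depth 28
  Q 163.27.202.32: descend 101000110001101111001010001000 ; hops seen [H2,H0,H4,H4] ; pick H4
  Q 12.77.236.47: descend 0 ; hops seen [H2] ; pick H2
  add 163.0.0.0/8 -> H0 at depth 8
  Q 163.27.202.32: descend 101000110001101111001010001000 ; hops seen [H2,H0,H0,H4,H4] ; pick H4
  Q 85.0.6.29: descend 010101010 ; hops seen [H2,H3] ; pick H3
  Q 85.9.82.69: descend 010101010 ; hops seen [H2,H3] ; pick H3
  add 85.83.172.0/24 -> H4 at depth 24
  add 85.83.172.80/28 -> H1 at depth 28
  add 163.27.202.0/24 -> H0 at depth 24
  add 163.0.0.0/9 -> H5 at depth 9
  add 237.7.19.96/28 -> H5 at depth 28
  Q 163.0.82.40: descend 10100011000 ; hops seen [H2,H0,H5] ; pick H5
  add 163.27.202.0/24 -> H2 at depth 24
  Q 163.27.202.32: descend 101000110001101111001010001000 ; hops seen [H2,H0,H5,H2,H4,H4] ; pick H4
  Q 237.7.19.27: descend 1110110100000111000100110 ; hops seen [H2,H2,H5,H1] ; pick H1
  add 85.83.172.88/32 -> H1 at depth 32
  add 0.0.0.0/0 -> H0 at depth 0
  Q 130.43.41.69: descend 10 ; hops seen [H0] ; pick H0

== LOOKUPS ==
["H4","no-route","H4","H3","H1","H4","H2","H4","H3","H3","H5","H4","H1","H0"]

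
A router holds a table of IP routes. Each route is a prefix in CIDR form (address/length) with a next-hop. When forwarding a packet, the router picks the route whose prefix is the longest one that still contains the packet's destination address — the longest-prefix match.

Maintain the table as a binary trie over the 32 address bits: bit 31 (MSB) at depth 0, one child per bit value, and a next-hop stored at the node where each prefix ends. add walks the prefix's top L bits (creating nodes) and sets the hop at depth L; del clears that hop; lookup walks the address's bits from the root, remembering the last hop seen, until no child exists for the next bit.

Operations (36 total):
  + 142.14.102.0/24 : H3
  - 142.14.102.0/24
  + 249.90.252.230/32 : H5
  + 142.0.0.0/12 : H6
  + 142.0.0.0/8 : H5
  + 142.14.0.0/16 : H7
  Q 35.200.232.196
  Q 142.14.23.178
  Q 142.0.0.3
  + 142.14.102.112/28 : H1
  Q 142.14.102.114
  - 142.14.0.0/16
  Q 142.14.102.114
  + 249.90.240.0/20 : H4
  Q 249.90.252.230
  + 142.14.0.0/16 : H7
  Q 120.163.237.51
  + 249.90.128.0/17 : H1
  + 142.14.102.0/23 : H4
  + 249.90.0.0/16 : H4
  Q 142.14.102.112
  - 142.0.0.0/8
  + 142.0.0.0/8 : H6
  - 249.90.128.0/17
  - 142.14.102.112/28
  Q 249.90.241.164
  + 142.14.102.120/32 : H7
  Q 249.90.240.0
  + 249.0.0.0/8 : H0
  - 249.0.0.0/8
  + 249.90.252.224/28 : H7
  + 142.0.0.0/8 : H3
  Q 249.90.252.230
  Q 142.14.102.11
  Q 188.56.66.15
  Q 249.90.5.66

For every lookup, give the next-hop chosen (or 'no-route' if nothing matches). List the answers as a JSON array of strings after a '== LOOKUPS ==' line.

Process each operation:
  add 142.14.102.0/24 -> H3 at depth 24
  - 142.14.102.0/24 clear@24
  add 249.90.252.230/32 -> H5 at depth 32
  add 142.0.0.0/12 -> H6 at depth 12
  add 142.0.0.0/8 -> H5 at depth 8
  add 142.14.0.0/16 -> H7 at depth 16
  lookup 35.200.232.196: bits ε walk d0:- -> no-route
  lookup 142.14.23.178: bits 10001110000011100 walk d0:-→d1:-→d2:-→d3:-→d4:-→d5:-→d6:-→d7:-→d8:H5→d9:-→d10:-→d11:-→d12:H6→d13:-→d14:-→d15:-→d16:H7→d17:- -> H7
  lookup 142.0.0.3: bits 100011100000 walk d0:-→d1:-→d2:-→d3:-→d4:-→d5:-→d6:-→d7:-→d8:H5→d9:-→d10:-→d11:-→d12:H6 -> H6
  add 142.14.102.112/28 -> H1 at depth 28
  lookup 142.14.102.114: bits 1000111000001110011001100111 walk d0:-→d1:-→d2:-→d3:-→d4:-→d5:-→d6:-→d7:-→d8:H5→d9:-→d10:-→d11:-→d12:H6→d13:-→d14:-→d15:-→d16:H7→d17:-→d18:-→d19:-→d20:-→d21:-→d22:-→d23:-→d24:-→d25:-→d26:-→d27:-→d28:H1 -> H1
  - 142.14.0.0/16 clear@16
  lookup 142.14.102.114: bits 1000111000001110011001100111 walk d0:-→d1:-→d2:-→d3:-→d4:-→d5:-→d6:-→d7:-→d8:H5→d9:-→d10:-→d11:-→d12:H6→d13:-→d14:-→d15:-→d16:-→d17:-→d18:-→d19:-→d20:-→d21:-→d22:-→d23:-→d24:-→d25:-→d26:-→d27:-→d28:H1 -> H1
  add 249.90.240.0/20 -> H4 at depth 20
  lookup 249.90.252.230: bits 11111001010110101111110011100110 walk d0:-→d1:-→d2:-→d3:-→d4:-→d5:-→d6:-→d7:-→d8:-→d9:-→d10:-→d11:-→d12:-→d13:-→d14:-→d15:-→d16:-→d17:-→d18:-→d19:-→d20:H4→d21:-→d22:-→d23:-→d24:-→d25:-→d26:-→d27:-→d28:-→d29:-→d30:-→d31:-→d32:H5 -> H5
  add 142.14.0.0/16 -> H7 at depth 16
  lookup 120.163.237.51: bits ε walk d0:- -> no-route
  add 249.90.128.0/17 -> H1 at depth 17
  add 142.14.102.0/23 -> H4 at depth 23
  add 249.90.0.0/16 -> H4 at depth 16
  lookup 142.14.102.112: bits 1000111000001110011001100111 walk d0:-→d1:-→d2:-→d3:-→d4:-→d5:-→d6:-→d7:-→d8:H5→d9:-→d10:-→d11:-→d12:H6→d13:-→d14:-→d15:-→d16:H7→d17:-→d18:-→d19:-→d20:-→d21:-→d22:-→d23:H4→d24:-→d25:-→d26:-→d27:-→d28:H1 -> H1
  - 142.0.0.0/8 clear@8
  add 142.0.0.0/8 -> H6 at depth 8
  - 249.90.128.0/17 clear@17
  - 142.14.102.112/28 clear@28
  lookup 249.90.241.164: bits 11111001010110101111 walk d0:-→d1:-→d2:-→d3:-→d4:-→d5:-→d6:-→d7:-→d8:-→d9:-→d10:-→d11:-→d12:-→d13:-→d14:-→d15:-→d16:H4→d17:-→d18:-→d19:-→d20:H4 -> H4
  add 142.14.102.120/32 -> H7 at depth 32
  lookup 249.90.240.0: bits 11111001010110101111 walk d0:-→d1:-→d2:-→d3:-→d4:-→d5:-→d6:-→d7:-→d8:-→d9:-→d10:-→d11:-→d12:-→d13:-→d14:-→d15:-→d16:H4→d17:-→d18:-→d19:-→d20:H4 -> H4
  add 249.0.0.0/8 -> H0 at depth 8
  - 249.0.0.0/8 clear@8
  add 249.90.252.224/28 -> H7 at depth 28
  add 142.0.0.0/8 -> H3 at depth 8
  lookup 249.90.252.230: bits 11111001010110101111110011100110 walk d0:-→d1:-→d2:-→d3:-→d4:-→d5:-→d6:-→d7:-→d8:-→d9:-→d10:-→d11:-→d12:-→d13:-→d14:-→d15:-→d16:H4→d17:-→d18:-→d19:-→d20:H4→d21:-→d22:-→d23:-→d24:-→d25:-→d26:-→d27:-→d28:H7→d29:-→d30:-→d31:-→d32:H5 -> H5
  lookup 142.14.102.11: bits 1000111000001110011001100 walk d0:-→d1:-→d2:-→d3:-→d4:-→d5:-→d6:-→d7:-→d8:H3→d9:-→d10:-→d11:-→d12:H6→d13:-→d14:-→d15:-→d16:H7→d17:-→d18:-→d19:-→d20:-→d21:-→d22:-→d23:H4→d24:-→d25:- -> H4
  lookup 188.56.66.15: bits 10 walk d0:-→d1:-→d2:- -> no-route
  lookup 249.90.5.66: bits 1111100101011010 walk d0:-→d1:-→d2:-→d3:-→d4:-→d5:-→d6:-→d7:-→d8:-→d9:-→d10:-→d11:-→d12:-→d13:-→d14:-→d15:-→d16:H4 -> H4

== LOOKUPS ==
["no-route","H7","H6","H1","H1","H5","no-route","H1","H4","H4","H5","H4","no-route","H4"]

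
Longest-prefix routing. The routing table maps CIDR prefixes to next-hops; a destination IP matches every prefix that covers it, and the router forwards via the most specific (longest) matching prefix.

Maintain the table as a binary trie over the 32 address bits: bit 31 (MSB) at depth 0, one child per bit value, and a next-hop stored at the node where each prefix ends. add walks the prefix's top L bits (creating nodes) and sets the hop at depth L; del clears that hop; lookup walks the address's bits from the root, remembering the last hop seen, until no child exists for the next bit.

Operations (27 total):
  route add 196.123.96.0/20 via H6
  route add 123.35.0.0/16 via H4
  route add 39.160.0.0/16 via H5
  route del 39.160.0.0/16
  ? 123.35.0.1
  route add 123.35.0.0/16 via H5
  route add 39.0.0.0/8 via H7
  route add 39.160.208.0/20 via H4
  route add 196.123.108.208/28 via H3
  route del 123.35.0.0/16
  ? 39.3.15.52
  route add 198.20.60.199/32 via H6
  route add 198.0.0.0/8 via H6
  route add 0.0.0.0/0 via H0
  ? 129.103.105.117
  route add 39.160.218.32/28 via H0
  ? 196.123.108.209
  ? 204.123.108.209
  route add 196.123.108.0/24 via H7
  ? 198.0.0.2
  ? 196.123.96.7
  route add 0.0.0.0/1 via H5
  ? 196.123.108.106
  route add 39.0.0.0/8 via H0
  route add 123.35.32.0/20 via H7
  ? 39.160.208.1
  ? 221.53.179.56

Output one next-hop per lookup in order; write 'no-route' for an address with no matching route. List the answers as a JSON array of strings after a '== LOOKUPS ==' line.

Trace:
  add 196.123.96.0/20 -> H6 at depth 20
  add 123.35.0.0/16 -> H4 at depth 16
  add 39.160.0.0/16 -> H5 at depth 16
  - 39.160.0.0/16 clear@16
  ? 123.35.0.1  path d0:-→d1:-→d2:-→d3:-→d4:-→d5:-→d6:-→d7:-→d8:-→d9:-→d10:-→d11:-→d12:-→d13:-→d14:-→d15:-→d16:H4  best=H4
  add 123.35.0.0/16 -> H5 at depth 16
  add 39.0.0.0/8 -> H7 at depth 8
  add 39.160.208.0/20 -> H4 at depth 20
  add 196.123.108.208/28 -> H3 at depth 28
  - 123.35.0.0/16 clear@16
  ? 39.3.15.52  path d0:-→d1:-→d2:-→d3:-→d4:-→d5:-→d6:-→d7:-→d8:H7  best=H7
  add 198.20.60.199/32 -> H6 at depth 32
  add 198.0.0.0/8 -> H6 at depth 8
  add 0.0.0.0/0 -> H0 at depth 0
  ? 129.103.105.117  path d0:H0→d1:-  best=H0
  add 39.160.218.32/28 -> H0 at depth 28
  ? 196.123.108.209  path d0:H0→d1:-→d2:-→d3:-→d4:-→d5:-→d6:-→d7:-→d8:-→d9:-→d10:-→d11:-→d12:-→d13:-→d14:-→d15:-→d16:-→d17:-→d18:-→d19:-→d20:H6→d21:-→d22:-→d23:-→d24:-→d25:-→d26:-→d27:-→d28:H3  best=H3
  ? 204.123.108.209  path d0:H0→d1:-→d2:-→d3:-→d4:-  best=H0
  add 196.123.108.0/24 -> H7 at depth 24
  ? 198.0.0.2  path d0:H0→d1:-→d2:-→d3:-→d4:-→d5:-→d6:-→d7:-→d8:H6→d9:-→d10:-→d11:-  best=H6
  ? 196.123.96.7  path d0:H0→d1:-→d2:-→d3:-→d4:-→d5:-→d6:-→d7:-→d8:-→d9:-→d10:-→d11:-→d12:-→d13:-→d14:-→d15:-→d16:-→d17:-→d18:-→d19:-→d20:H6  best=H6
  add 0.0.0.0/1 -> H5 at depth 1
  ? 196.123.108.106  path d0:H0→d1:-→d2:-→d3:-→d4:-→d5:-→d6:-→d7:-→d8:-→d9:-→d10:-→d11:-→d12:-→d13:-→d14:-→d15:-→d16:-→d17:-→d18:-→d19:-→d20:H6→d21:-→d22:-→d23:-→d24:H7  best=H7
  add 39.0.0.0/8 -> H0 at depth 8
  add 123.35.32.0/20 -> H7 at depth 20
  ? 39.160.208.1  path d0:H0→d1:H5→d2:-→d3:-→d4:-→d5:-→d6:-→d7:-→d8:H0→d9:-→d10:-→d11:-→d12:-→d13:-→d14:-→d15:-→d16:-→d17:-→d18:-→d19:-→d20:H4  best=H4
  ? 221.53.179.56  path d0:H0→d1:-→d2:-→d3:-  best=H0

== LOOKUPS ==
["H4","H7","H0","H3","H0","H6","H6","H7","H4","H0"]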